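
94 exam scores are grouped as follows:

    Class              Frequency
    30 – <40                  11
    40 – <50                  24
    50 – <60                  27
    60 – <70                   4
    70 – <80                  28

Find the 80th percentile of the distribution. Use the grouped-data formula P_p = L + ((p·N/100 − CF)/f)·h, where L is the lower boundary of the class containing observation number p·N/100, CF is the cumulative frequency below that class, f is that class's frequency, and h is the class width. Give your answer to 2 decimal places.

N = 94; target position k = 80/100 · 94 = 75.2.
Cumulative frequencies: 11, 35, 62, 66, 94.
Observation 75.2 falls in the class 70 – <80.
L = 70, CF = 66, f = 28, h = 10.
P80 = 70 + ((75.2 − 66)/28)·10 = 70 + 3.28571 = 73.2857.

73.29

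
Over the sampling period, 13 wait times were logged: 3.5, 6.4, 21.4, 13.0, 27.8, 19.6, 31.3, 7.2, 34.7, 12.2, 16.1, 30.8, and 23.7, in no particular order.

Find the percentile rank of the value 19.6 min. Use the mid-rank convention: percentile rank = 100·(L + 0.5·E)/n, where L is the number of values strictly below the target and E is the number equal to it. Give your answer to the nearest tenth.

Sorted: 3.5, 6.4, 7.2, 12.2, 13.0, 16.1, 19.6, 21.4, 23.7, 27.8, 30.8, 31.3, 34.7.
Count below 19.6: L = 6; count equal: E = 1; n = 13.
Percentile rank = 100·(6 + 0.5·1)/13 = 100·6.5/13 = 50.

50.0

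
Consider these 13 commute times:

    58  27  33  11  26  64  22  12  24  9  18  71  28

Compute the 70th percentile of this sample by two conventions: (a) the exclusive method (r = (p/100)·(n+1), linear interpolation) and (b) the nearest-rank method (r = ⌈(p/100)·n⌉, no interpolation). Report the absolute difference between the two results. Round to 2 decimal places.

Sorted: 9, 11, 12, 18, 22, 24, 26, 27, 28, 33, 58, 64, 71.
n = 13.
(a) r = 9.8; between ranks 9 (28) and 10 (33): 32.
(b) the nearest-rank method: rank 10 → 33.
|32 − 33| = 1.

1.00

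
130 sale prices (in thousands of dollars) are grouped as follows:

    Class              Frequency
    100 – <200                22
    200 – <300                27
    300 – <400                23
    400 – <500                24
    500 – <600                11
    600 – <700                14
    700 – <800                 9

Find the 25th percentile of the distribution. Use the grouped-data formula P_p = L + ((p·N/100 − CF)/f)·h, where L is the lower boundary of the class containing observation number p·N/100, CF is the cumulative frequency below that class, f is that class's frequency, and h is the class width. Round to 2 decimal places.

N = 130; target position k = 25/100 · 130 = 32.5.
Cumulative frequencies: 22, 49, 72, 96, 107, 121, 130.
Observation 32.5 falls in the class 200 – <300.
L = 200, CF = 22, f = 27, h = 100.
P25 = 200 + ((32.5 − 22)/27)·100 = 200 + 38.8889 = 238.889.

238.89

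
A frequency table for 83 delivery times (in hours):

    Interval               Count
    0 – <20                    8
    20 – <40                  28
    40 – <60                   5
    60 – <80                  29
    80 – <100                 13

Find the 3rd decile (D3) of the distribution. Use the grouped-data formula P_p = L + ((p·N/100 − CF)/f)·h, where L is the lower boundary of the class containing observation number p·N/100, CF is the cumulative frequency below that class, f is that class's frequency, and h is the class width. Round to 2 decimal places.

32.07

N = 83; target position k = 30/100 · 83 = 24.9.
Cumulative frequencies: 8, 36, 41, 70, 83.
Observation 24.9 falls in the class 20 – <40.
L = 20, CF = 8, f = 28, h = 20.
P30 = 20 + ((24.9 − 8)/28)·20 = 20 + 12.0714 = 32.0714.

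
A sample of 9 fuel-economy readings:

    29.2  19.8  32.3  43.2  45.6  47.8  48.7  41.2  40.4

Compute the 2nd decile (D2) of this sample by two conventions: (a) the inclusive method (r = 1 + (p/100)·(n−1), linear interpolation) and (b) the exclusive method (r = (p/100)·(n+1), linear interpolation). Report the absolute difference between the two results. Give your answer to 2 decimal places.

Sorted: 19.8, 29.2, 32.3, 40.4, 41.2, 43.2, 45.6, 47.8, 48.7.
n = 9.
(a) r = 2.6; between ranks 2 (29.2) and 3 (32.3): 31.06.
(b) r = 2 → value at rank 2 = 29.2.
|31.06 − 29.2| = 1.86.

1.86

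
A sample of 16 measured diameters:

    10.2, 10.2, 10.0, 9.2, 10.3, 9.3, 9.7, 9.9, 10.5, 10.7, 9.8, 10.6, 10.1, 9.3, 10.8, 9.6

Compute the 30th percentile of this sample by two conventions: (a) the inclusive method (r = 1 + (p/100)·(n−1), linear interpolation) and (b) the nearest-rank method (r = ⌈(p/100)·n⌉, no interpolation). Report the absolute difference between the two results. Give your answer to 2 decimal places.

Sorted: 9.2, 9.3, 9.3, 9.6, 9.7, 9.8, 9.9, 10.0, 10.1, 10.2, 10.2, 10.3, 10.5, 10.6, 10.7, 10.8.
n = 16.
(a) r = 5.5; between ranks 5 (9.7) and 6 (9.8): 9.75.
(b) the nearest-rank method: rank 5 → 9.7.
|9.75 − 9.7| = 0.05.

0.05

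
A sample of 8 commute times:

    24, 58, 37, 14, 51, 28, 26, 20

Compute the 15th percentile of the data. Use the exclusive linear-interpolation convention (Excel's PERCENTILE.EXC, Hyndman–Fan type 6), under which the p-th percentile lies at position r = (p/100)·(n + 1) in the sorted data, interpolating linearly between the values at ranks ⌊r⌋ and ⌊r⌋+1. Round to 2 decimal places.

Sorted: 14, 20, 24, 26, 28, 37, 51, 58.
n = 8.
r = (15/100)·(8 + 1) = 1.35.
Rank 1 is 14 and rank 2 is 20.
Interpolate: 14 + 0.35·(20 − 14) = 14 + 0.35·6 = 16.1.

16.10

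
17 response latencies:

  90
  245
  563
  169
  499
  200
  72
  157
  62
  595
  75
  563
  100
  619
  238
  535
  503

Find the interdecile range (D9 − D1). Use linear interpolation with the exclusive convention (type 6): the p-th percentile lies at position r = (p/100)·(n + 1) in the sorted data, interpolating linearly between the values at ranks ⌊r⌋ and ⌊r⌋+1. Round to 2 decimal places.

Sorted: 62, 72, 75, 90, 100, 157, 169, 200, 238, 245, 499, 503, 535, 563, 563, 595, 619.
n = 17.
P10: r = 1.8; ranks 1–2 are 62, 72; interpolating gives 70.
P90: r = 16.2; ranks 16–17 are 595, 619; interpolating gives 599.8.
Difference: 599.8 − 70 = 529.8.

529.80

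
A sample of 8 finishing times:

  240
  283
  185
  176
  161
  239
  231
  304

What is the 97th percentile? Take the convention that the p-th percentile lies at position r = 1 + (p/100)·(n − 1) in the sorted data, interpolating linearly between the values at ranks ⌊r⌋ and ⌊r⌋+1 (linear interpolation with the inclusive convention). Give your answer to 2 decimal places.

Sorted: 161, 176, 185, 231, 239, 240, 283, 304.
n = 8.
r = 1 + (97/100)·(8 − 1) = 1 + 6.79 = 7.79.
Rank 7 is 283 and rank 8 is 304.
Interpolate: 283 + 0.79·(304 − 283) = 283 + 0.79·21 = 299.59.

299.59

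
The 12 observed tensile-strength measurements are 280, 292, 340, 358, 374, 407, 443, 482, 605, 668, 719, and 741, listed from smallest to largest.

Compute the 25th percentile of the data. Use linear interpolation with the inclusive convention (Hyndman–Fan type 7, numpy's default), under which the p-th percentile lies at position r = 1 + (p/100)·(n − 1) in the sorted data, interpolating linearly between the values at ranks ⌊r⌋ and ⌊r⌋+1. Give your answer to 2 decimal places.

n = 12.
r = 1 + (25/100)·(12 − 1) = 1 + 2.75 = 3.75.
Rank 3 is 340 and rank 4 is 358.
Interpolate: 340 + 0.75·(358 − 340) = 340 + 0.75·18 = 353.5.

353.50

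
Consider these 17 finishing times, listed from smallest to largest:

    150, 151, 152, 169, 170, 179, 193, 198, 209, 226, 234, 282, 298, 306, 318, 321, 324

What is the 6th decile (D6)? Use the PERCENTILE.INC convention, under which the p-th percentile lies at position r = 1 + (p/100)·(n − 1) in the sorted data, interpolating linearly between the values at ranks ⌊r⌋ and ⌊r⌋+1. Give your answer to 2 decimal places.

n = 17.
r = 1 + (60/100)·(17 − 1) = 1 + 9.6 = 10.6.
Rank 10 is 226 and rank 11 is 234.
Interpolate: 226 + 0.6·(234 − 226) = 226 + 0.6·8 = 230.8.

230.80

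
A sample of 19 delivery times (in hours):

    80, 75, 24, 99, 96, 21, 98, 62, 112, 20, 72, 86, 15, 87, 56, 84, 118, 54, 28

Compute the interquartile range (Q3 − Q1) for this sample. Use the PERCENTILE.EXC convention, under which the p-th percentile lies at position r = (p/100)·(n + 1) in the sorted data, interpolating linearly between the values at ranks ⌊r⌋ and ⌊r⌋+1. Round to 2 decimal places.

Sorted: 15, 20, 21, 24, 28, 54, 56, 62, 72, 75, 80, 84, 86, 87, 96, 98, 99, 112, 118.
n = 19.
P25: r = 5 (integer) → 28.
P75: r = 15 (integer) → 96.
Difference: 96 − 28 = 68.

68.00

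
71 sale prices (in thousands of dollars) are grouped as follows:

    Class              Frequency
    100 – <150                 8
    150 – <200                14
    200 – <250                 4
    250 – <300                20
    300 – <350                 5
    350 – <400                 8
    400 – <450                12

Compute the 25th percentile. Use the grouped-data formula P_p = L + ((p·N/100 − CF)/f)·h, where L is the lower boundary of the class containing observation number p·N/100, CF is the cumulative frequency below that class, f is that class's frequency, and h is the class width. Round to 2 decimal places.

N = 71; target position k = 25/100 · 71 = 17.75.
Cumulative frequencies: 8, 22, 26, 46, 51, 59, 71.
Observation 17.75 falls in the class 150 – <200.
L = 150, CF = 8, f = 14, h = 50.
P25 = 150 + ((17.75 − 8)/14)·50 = 150 + 34.8214 = 184.821.

184.82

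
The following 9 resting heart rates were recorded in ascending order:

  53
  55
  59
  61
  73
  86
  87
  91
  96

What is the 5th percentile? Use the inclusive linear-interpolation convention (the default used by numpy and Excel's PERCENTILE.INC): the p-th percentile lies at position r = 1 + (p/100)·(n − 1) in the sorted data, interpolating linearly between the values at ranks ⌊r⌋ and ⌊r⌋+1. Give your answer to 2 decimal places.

53.80

n = 9.
r = 1 + (5/100)·(9 − 1) = 1 + 0.4 = 1.4.
Rank 1 is 53 and rank 2 is 55.
Interpolate: 53 + 0.4·(55 − 53) = 53 + 0.4·2 = 53.8.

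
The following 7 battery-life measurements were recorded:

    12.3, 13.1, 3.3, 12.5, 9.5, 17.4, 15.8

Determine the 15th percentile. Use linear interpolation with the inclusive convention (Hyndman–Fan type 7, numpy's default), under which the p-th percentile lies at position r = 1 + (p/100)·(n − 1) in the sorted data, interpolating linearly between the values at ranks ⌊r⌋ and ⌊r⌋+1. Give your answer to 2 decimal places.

8.88

Sorted: 3.3, 9.5, 12.3, 12.5, 13.1, 15.8, 17.4.
n = 7.
r = 1 + (15/100)·(7 − 1) = 1 + 0.9 = 1.9.
Rank 1 is 3.3 and rank 2 is 9.5.
Interpolate: 3.3 + 0.9·(9.5 − 3.3) = 3.3 + 0.9·6.2 = 8.88.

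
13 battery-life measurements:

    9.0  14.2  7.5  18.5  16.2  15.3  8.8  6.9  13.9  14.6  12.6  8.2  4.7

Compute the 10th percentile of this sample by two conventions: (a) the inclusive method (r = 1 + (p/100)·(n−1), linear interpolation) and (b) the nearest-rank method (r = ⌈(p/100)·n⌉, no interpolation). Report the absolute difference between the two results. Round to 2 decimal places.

Sorted: 4.7, 6.9, 7.5, 8.2, 8.8, 9.0, 12.6, 13.9, 14.2, 14.6, 15.3, 16.2, 18.5.
n = 13.
(a) r = 2.2; between ranks 2 (6.9) and 3 (7.5): 7.02.
(b) the nearest-rank method: rank 2 → 6.9.
|7.02 − 6.9| = 0.12.

0.12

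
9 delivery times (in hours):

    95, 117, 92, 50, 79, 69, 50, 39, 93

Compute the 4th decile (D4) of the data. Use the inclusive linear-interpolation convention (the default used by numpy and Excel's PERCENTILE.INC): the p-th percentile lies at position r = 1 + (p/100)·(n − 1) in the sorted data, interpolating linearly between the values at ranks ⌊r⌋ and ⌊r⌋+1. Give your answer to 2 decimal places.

Sorted: 39, 50, 50, 69, 79, 92, 93, 95, 117.
n = 9.
r = 1 + (40/100)·(9 − 1) = 1 + 3.2 = 4.2.
Rank 4 is 69 and rank 5 is 79.
Interpolate: 69 + 0.2·(79 − 69) = 69 + 0.2·10 = 71.

71.00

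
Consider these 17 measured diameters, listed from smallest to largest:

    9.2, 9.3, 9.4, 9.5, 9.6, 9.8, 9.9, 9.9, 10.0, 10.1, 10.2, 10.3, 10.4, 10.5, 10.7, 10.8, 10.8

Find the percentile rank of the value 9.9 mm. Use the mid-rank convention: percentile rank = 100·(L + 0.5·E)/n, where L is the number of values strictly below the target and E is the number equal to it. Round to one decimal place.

41.2

Count below 9.9: L = 6; count equal: E = 2; n = 17.
Percentile rank = 100·(6 + 0.5·2)/17 = 100·7/17 = 41.18.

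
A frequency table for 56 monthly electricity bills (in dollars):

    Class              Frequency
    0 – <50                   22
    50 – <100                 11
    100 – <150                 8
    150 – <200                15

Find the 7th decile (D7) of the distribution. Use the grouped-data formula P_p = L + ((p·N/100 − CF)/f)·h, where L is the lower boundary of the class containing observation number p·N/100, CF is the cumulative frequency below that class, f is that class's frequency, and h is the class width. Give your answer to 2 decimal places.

N = 56; target position k = 70/100 · 56 = 39.2.
Cumulative frequencies: 22, 33, 41, 56.
Observation 39.2 falls in the class 100 – <150.
L = 100, CF = 33, f = 8, h = 50.
P70 = 100 + ((39.2 − 33)/8)·50 = 100 + 38.75 = 138.75.

138.75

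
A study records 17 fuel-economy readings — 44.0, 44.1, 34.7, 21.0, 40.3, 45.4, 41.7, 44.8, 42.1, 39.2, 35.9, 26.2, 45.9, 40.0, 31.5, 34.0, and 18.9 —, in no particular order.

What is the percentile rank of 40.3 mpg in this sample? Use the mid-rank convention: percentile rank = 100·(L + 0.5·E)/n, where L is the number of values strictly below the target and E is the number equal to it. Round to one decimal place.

Sorted: 18.9, 21.0, 26.2, 31.5, 34.0, 34.7, 35.9, 39.2, 40.0, 40.3, 41.7, 42.1, 44.0, 44.1, 44.8, 45.4, 45.9.
Count below 40.3: L = 9; count equal: E = 1; n = 17.
Percentile rank = 100·(9 + 0.5·1)/17 = 100·9.5/17 = 55.88.

55.9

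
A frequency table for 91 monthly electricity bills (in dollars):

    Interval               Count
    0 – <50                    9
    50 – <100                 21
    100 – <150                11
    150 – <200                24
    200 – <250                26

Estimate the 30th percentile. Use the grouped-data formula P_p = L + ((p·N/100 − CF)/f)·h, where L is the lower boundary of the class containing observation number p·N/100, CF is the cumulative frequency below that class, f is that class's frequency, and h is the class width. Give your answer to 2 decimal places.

N = 91; target position k = 30/100 · 91 = 27.3.
Cumulative frequencies: 9, 30, 41, 65, 91.
Observation 27.3 falls in the class 50 – <100.
L = 50, CF = 9, f = 21, h = 50.
P30 = 50 + ((27.3 − 9)/21)·50 = 50 + 43.5714 = 93.5714.

93.57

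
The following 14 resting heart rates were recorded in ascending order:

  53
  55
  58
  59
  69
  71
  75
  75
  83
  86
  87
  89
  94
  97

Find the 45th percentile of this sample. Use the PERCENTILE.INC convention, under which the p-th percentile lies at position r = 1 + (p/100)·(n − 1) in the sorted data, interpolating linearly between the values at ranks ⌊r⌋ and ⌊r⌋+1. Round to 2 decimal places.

74.40

n = 14.
r = 1 + (45/100)·(14 − 1) = 1 + 5.85 = 6.85.
Rank 6 is 71 and rank 7 is 75.
Interpolate: 71 + 0.85·(75 − 71) = 71 + 0.85·4 = 74.4.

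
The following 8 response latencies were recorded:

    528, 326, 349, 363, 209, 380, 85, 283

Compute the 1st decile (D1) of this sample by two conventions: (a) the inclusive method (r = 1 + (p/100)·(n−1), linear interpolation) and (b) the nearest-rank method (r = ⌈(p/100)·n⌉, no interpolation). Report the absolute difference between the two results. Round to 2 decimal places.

Sorted: 85, 209, 283, 326, 349, 363, 380, 528.
n = 8.
(a) r = 1.7; between ranks 1 (85) and 2 (209): 171.8.
(b) the nearest-rank method: rank 1 → 85.
|171.8 − 85| = 86.8.

86.80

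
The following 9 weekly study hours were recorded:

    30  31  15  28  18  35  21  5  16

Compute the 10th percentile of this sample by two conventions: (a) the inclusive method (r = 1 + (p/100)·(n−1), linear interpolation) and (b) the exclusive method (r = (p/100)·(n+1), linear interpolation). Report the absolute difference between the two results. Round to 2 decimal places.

Sorted: 5, 15, 16, 18, 21, 28, 30, 31, 35.
n = 9.
(a) r = 1.8; between ranks 1 (5) and 2 (15): 13.
(b) r = 1 → value at rank 1 = 5.
|13 − 5| = 8.

8.00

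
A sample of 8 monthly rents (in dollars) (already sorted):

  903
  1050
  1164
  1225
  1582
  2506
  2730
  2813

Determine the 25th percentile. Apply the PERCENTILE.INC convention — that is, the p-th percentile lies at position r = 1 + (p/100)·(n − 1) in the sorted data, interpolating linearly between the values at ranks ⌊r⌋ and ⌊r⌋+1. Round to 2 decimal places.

1135.50

n = 8.
r = 1 + (25/100)·(8 − 1) = 1 + 1.75 = 2.75.
Rank 2 is 1050 and rank 3 is 1164.
Interpolate: 1050 + 0.75·(1164 − 1050) = 1050 + 0.75·114 = 1135.5.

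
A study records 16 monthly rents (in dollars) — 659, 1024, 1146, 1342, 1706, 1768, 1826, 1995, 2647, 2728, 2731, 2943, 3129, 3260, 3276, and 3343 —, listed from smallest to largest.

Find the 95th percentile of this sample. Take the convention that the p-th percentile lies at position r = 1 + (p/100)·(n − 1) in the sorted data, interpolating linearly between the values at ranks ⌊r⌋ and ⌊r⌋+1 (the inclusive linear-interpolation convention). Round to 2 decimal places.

n = 16.
r = 1 + (95/100)·(16 − 1) = 1 + 14.25 = 15.25.
Rank 15 is 3276 and rank 16 is 3343.
Interpolate: 3276 + 0.25·(3343 − 3276) = 3276 + 0.25·67 = 3292.75.

3292.75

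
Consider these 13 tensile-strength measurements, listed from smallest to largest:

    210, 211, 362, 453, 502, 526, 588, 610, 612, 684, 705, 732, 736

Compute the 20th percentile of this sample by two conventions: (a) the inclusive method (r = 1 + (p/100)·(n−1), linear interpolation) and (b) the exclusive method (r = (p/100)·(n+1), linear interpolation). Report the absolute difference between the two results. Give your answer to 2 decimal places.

n = 13.
(a) r = 3.4; between ranks 3 (362) and 4 (453): 398.4.
(b) r = 2.8; between ranks 2 (211) and 3 (362): 331.8.
|398.4 − 331.8| = 66.6.

66.60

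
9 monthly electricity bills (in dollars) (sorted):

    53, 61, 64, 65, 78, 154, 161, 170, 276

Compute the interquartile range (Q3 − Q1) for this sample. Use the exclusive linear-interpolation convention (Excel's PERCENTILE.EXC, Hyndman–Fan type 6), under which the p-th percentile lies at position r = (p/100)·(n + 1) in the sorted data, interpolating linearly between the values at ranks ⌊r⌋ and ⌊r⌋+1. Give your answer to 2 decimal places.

103.00

n = 9.
P25: r = 2.5; ranks 2–3 are 61, 64; interpolating gives 62.5.
P75: r = 7.5; ranks 7–8 are 161, 170; interpolating gives 165.5.
Difference: 165.5 − 62.5 = 103.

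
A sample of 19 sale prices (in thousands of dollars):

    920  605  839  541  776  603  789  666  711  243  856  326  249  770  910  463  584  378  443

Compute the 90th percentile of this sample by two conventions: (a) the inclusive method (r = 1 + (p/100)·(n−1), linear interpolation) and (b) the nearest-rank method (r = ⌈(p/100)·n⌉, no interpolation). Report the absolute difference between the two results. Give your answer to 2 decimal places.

43.20

Sorted: 243, 249, 326, 378, 443, 463, 541, 584, 603, 605, 666, 711, 770, 776, 789, 839, 856, 910, 920.
n = 19.
(a) r = 17.2; between ranks 17 (856) and 18 (910): 866.8.
(b) the nearest-rank method: rank 18 → 910.
|866.8 − 910| = 43.2.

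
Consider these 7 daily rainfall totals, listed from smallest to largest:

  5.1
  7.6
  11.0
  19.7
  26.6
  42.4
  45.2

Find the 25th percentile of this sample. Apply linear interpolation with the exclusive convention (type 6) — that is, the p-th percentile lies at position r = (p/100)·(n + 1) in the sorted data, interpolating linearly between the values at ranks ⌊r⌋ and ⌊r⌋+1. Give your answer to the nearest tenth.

7.6

n = 7.
r = (25/100)·(7 + 1) = 2.
r is an integer, so P25 is the value at rank 2: 7.6.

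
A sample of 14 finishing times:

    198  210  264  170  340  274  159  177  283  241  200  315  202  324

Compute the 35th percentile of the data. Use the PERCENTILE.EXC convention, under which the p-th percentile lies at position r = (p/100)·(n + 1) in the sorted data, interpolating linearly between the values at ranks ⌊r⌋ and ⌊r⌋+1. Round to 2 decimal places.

200.50

Sorted: 159, 170, 177, 198, 200, 202, 210, 241, 264, 274, 283, 315, 324, 340.
n = 14.
r = (35/100)·(14 + 1) = 5.25.
Rank 5 is 200 and rank 6 is 202.
Interpolate: 200 + 0.25·(202 − 200) = 200 + 0.25·2 = 200.5.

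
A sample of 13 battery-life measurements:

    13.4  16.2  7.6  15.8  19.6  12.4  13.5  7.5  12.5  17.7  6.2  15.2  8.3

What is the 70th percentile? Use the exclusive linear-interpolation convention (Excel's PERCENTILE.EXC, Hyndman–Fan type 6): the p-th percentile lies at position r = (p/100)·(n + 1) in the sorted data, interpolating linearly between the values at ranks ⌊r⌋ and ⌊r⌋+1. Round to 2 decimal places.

15.68

Sorted: 6.2, 7.5, 7.6, 8.3, 12.4, 12.5, 13.4, 13.5, 15.2, 15.8, 16.2, 17.7, 19.6.
n = 13.
r = (70/100)·(13 + 1) = 9.8.
Rank 9 is 15.2 and rank 10 is 15.8.
Interpolate: 15.2 + 0.8·(15.8 − 15.2) = 15.2 + 0.8·0.6 = 15.68.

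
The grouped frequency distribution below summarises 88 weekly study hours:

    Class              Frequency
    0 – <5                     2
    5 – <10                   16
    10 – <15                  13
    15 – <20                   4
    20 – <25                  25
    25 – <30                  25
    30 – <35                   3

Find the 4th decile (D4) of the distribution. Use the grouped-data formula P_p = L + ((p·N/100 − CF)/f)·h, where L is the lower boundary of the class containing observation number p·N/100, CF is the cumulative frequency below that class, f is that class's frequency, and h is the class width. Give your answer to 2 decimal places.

20.04

N = 88; target position k = 40/100 · 88 = 35.2.
Cumulative frequencies: 2, 18, 31, 35, 60, 85, 88.
Observation 35.2 falls in the class 20 – <25.
L = 20, CF = 35, f = 25, h = 5.
P40 = 20 + ((35.2 − 35)/25)·5 = 20 + 0.04 = 20.04.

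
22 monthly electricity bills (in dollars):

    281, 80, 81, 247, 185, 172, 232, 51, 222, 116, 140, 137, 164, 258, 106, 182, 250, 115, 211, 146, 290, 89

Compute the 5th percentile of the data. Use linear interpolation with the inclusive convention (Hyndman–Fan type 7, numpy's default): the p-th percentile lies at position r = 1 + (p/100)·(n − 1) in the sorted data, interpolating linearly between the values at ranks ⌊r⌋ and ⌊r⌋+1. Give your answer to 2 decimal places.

80.05

Sorted: 51, 80, 81, 89, 106, 115, 116, 137, 140, 146, 164, 172, 182, 185, 211, 222, 232, 247, 250, 258, 281, 290.
n = 22.
r = 1 + (5/100)·(22 − 1) = 1 + 1.05 = 2.05.
Rank 2 is 80 and rank 3 is 81.
Interpolate: 80 + 0.05·(81 − 80) = 80 + 0.05·1 = 80.05.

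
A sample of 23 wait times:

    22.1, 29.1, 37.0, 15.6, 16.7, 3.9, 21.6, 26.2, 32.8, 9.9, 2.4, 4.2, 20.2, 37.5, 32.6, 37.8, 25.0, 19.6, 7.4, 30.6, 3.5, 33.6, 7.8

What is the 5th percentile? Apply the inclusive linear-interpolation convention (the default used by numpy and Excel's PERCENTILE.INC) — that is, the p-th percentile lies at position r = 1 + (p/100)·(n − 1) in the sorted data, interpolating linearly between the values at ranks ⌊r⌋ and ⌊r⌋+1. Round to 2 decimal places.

3.54

Sorted: 2.4, 3.5, 3.9, 4.2, 7.4, 7.8, 9.9, 15.6, 16.7, 19.6, 20.2, 21.6, 22.1, 25.0, 26.2, 29.1, 30.6, 32.6, 32.8, 33.6, 37.0, 37.5, 37.8.
n = 23.
r = 1 + (5/100)·(23 − 1) = 1 + 1.1 = 2.1.
Rank 2 is 3.5 and rank 3 is 3.9.
Interpolate: 3.5 + 0.1·(3.9 − 3.5) = 3.5 + 0.1·0.4 = 3.54.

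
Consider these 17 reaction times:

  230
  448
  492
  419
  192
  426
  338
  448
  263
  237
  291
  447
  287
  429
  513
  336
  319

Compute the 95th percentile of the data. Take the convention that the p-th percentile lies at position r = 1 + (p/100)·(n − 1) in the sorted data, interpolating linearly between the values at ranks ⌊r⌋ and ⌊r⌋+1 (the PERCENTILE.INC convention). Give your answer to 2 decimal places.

Sorted: 192, 230, 237, 263, 287, 291, 319, 336, 338, 419, 426, 429, 447, 448, 448, 492, 513.
n = 17.
r = 1 + (95/100)·(17 − 1) = 1 + 15.2 = 16.2.
Rank 16 is 492 and rank 17 is 513.
Interpolate: 492 + 0.2·(513 − 492) = 492 + 0.2·21 = 496.2.

496.20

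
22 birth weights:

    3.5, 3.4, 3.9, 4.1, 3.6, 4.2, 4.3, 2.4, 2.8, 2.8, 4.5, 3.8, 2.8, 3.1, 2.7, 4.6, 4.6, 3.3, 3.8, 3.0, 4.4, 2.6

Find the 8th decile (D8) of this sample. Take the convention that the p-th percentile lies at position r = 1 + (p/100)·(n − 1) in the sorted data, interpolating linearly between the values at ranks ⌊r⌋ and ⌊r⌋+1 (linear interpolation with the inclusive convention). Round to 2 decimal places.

Sorted: 2.4, 2.6, 2.7, 2.8, 2.8, 2.8, 3.0, 3.1, 3.3, 3.4, 3.5, 3.6, 3.8, 3.8, 3.9, 4.1, 4.2, 4.3, 4.4, 4.5, 4.6, 4.6.
n = 22.
r = 1 + (80/100)·(22 − 1) = 1 + 16.8 = 17.8.
Rank 17 is 4.2 and rank 18 is 4.3.
Interpolate: 4.2 + 0.8·(4.3 − 4.2) = 4.2 + 0.8·0.1 = 4.28.

4.28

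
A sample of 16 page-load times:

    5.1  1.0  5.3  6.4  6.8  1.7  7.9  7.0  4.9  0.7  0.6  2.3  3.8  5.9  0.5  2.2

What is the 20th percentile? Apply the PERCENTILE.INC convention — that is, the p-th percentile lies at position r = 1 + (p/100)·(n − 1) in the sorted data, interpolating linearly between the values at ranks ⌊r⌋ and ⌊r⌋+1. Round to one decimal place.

1.0

Sorted: 0.5, 0.6, 0.7, 1.0, 1.7, 2.2, 2.3, 3.8, 4.9, 5.1, 5.3, 5.9, 6.4, 6.8, 7.0, 7.9.
n = 16.
r = 1 + (20/100)·(16 − 1) = 1 + 3 = 4.
r is an integer, so P20 is the value at rank 4: 1.0.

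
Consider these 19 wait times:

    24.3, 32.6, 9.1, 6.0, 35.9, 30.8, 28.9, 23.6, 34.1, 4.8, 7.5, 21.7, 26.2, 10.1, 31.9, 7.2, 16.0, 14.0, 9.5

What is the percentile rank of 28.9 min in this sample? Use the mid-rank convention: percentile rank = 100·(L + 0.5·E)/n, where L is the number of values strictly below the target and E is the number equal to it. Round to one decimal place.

71.1

Sorted: 4.8, 6.0, 7.2, 7.5, 9.1, 9.5, 10.1, 14.0, 16.0, 21.7, 23.6, 24.3, 26.2, 28.9, 30.8, 31.9, 32.6, 34.1, 35.9.
Count below 28.9: L = 13; count equal: E = 1; n = 19.
Percentile rank = 100·(13 + 0.5·1)/19 = 100·13.5/19 = 71.05.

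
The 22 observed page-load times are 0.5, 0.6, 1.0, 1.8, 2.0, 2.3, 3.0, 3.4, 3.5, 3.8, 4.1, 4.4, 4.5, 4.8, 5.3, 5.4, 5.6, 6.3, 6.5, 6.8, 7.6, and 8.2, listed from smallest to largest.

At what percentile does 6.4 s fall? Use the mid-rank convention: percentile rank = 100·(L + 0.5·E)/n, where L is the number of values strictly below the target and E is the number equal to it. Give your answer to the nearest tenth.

81.8

Count below 6.4: L = 18; count equal: E = 0; n = 22.
Percentile rank = 100·(18 + 0.5·0)/22 = 100·18/22 = 81.82.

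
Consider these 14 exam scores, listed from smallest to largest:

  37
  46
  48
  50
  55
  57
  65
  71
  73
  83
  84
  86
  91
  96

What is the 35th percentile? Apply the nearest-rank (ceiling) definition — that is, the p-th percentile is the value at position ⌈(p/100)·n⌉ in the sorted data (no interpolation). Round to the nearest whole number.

55

n = 14.
Position = ⌈35/100 · 14⌉ = ⌈4.9⌉ = 5.
The value at rank 5 is 55.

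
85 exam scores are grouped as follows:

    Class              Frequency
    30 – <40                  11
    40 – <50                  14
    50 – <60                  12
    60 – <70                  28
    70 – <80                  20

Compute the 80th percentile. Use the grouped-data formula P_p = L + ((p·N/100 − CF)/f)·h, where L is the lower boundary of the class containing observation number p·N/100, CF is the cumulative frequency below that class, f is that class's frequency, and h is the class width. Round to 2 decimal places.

N = 85; target position k = 80/100 · 85 = 68.
Cumulative frequencies: 11, 25, 37, 65, 85.
Observation 68 falls in the class 70 – <80.
L = 70, CF = 65, f = 20, h = 10.
P80 = 70 + ((68 − 65)/20)·10 = 70 + 1.5 = 71.5.

71.50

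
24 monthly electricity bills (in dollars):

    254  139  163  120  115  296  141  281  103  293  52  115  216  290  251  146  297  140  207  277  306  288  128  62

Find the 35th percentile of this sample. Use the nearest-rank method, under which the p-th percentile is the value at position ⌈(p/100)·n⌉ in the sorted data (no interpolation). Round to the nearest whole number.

Sorted: 52, 62, 103, 115, 115, 120, 128, 139, 140, 141, 146, 163, 207, 216, 251, 254, 277, 281, 288, 290, 293, 296, 297, 306.
n = 24.
Position = ⌈35/100 · 24⌉ = ⌈8.4⌉ = 9.
The value at rank 9 is 140.

140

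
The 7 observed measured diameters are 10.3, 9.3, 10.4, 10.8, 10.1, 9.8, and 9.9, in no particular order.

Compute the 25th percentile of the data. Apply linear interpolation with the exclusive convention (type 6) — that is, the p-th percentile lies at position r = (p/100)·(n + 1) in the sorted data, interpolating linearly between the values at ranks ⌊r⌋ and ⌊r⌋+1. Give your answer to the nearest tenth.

9.8

Sorted: 9.3, 9.8, 9.9, 10.1, 10.3, 10.4, 10.8.
n = 7.
r = (25/100)·(7 + 1) = 2.
r is an integer, so P25 is the value at rank 2: 9.8.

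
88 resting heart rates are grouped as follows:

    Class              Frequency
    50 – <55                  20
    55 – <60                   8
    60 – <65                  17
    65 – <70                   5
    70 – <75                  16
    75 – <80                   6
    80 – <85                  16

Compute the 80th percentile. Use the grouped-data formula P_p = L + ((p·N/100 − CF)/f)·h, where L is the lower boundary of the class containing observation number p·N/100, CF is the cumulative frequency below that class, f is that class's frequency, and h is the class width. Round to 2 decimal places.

N = 88; target position k = 80/100 · 88 = 70.4.
Cumulative frequencies: 20, 28, 45, 50, 66, 72, 88.
Observation 70.4 falls in the class 75 – <80.
L = 75, CF = 66, f = 6, h = 5.
P80 = 75 + ((70.4 − 66)/6)·5 = 75 + 3.66667 = 78.6667.

78.67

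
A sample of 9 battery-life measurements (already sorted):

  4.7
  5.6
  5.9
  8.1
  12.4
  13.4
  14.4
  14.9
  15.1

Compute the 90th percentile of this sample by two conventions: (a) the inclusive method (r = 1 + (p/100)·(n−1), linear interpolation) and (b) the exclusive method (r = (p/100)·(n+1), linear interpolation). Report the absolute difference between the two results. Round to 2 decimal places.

0.16

n = 9.
(a) r = 8.2; between ranks 8 (14.9) and 9 (15.1): 14.94.
(b) r = 9 → value at rank 9 = 15.1.
|14.94 − 15.1| = 0.16.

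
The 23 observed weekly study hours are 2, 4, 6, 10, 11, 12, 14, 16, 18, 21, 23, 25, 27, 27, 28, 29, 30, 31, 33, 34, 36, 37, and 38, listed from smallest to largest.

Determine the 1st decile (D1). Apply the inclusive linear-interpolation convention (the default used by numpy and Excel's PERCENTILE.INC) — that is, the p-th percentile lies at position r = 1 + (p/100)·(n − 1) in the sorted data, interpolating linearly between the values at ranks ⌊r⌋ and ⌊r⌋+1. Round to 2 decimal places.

n = 23.
r = 1 + (10/100)·(23 − 1) = 1 + 2.2 = 3.2.
Rank 3 is 6 and rank 4 is 10.
Interpolate: 6 + 0.2·(10 − 6) = 6 + 0.2·4 = 6.8.

6.80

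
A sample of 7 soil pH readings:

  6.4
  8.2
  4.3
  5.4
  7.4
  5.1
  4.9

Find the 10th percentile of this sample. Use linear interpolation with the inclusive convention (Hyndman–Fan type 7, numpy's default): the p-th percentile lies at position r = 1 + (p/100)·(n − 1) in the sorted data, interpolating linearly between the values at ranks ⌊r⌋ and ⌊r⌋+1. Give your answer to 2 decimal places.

Sorted: 4.3, 4.9, 5.1, 5.4, 6.4, 7.4, 8.2.
n = 7.
r = 1 + (10/100)·(7 − 1) = 1 + 0.6 = 1.6.
Rank 1 is 4.3 and rank 2 is 4.9.
Interpolate: 4.3 + 0.6·(4.9 − 4.3) = 4.3 + 0.6·0.6 = 4.66.

4.66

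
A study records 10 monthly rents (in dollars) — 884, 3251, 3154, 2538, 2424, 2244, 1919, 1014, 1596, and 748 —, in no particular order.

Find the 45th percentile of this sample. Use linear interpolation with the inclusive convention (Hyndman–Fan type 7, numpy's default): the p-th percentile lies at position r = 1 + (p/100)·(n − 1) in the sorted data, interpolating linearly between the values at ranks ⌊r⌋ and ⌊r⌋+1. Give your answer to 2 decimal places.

1935.25

Sorted: 748, 884, 1014, 1596, 1919, 2244, 2424, 2538, 3154, 3251.
n = 10.
r = 1 + (45/100)·(10 − 1) = 1 + 4.05 = 5.05.
Rank 5 is 1919 and rank 6 is 2244.
Interpolate: 1919 + 0.05·(2244 − 1919) = 1919 + 0.05·325 = 1935.25.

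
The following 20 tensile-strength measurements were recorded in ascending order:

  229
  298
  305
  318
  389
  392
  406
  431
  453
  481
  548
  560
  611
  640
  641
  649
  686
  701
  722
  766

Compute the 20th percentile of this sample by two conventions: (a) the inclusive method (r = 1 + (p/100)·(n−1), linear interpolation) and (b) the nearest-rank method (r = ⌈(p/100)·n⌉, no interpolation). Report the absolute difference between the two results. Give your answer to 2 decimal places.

n = 20.
(a) r = 4.8; between ranks 4 (318) and 5 (389): 374.8.
(b) the nearest-rank method: rank 4 → 318.
|374.8 − 318| = 56.8.

56.80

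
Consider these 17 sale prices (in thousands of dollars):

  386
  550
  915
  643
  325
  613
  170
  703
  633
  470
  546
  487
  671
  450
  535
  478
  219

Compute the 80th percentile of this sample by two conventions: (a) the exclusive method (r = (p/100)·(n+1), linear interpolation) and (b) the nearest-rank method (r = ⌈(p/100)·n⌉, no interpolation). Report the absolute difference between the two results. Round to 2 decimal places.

11.20

Sorted: 170, 219, 325, 386, 450, 470, 478, 487, 535, 546, 550, 613, 633, 643, 671, 703, 915.
n = 17.
(a) r = 14.4; between ranks 14 (643) and 15 (671): 654.2.
(b) the nearest-rank method: rank 14 → 643.
|654.2 − 643| = 11.2.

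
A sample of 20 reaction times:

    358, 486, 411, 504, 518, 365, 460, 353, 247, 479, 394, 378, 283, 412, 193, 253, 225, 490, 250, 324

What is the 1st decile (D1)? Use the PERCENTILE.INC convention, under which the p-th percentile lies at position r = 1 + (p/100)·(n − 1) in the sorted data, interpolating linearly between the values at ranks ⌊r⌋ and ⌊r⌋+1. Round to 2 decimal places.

Sorted: 193, 225, 247, 250, 253, 283, 324, 353, 358, 365, 378, 394, 411, 412, 460, 479, 486, 490, 504, 518.
n = 20.
r = 1 + (10/100)·(20 − 1) = 1 + 1.9 = 2.9.
Rank 2 is 225 and rank 3 is 247.
Interpolate: 225 + 0.9·(247 − 225) = 225 + 0.9·22 = 244.8.

244.80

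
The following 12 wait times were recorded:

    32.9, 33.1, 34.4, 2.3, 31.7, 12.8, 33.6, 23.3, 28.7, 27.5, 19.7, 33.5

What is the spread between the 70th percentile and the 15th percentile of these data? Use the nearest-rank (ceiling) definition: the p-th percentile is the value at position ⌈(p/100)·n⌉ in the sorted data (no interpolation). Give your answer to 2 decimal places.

20.30

Sorted: 2.3, 12.8, 19.7, 23.3, 27.5, 28.7, 31.7, 32.9, 33.1, 33.5, 33.6, 34.4.
n = 12.
P15: rank ⌈15/100·12⌉ = 2 → 12.8.
P70: rank ⌈70/100·12⌉ = 9 → 33.1.
Difference: 33.1 − 12.8 = 20.3.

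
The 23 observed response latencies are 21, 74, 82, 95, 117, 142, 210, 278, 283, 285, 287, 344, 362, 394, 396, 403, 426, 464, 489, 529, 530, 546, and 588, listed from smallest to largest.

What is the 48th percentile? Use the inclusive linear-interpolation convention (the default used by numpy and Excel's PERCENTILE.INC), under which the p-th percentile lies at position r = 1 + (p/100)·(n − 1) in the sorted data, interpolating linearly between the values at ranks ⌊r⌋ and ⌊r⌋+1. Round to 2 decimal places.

318.92

n = 23.
r = 1 + (48/100)·(23 − 1) = 1 + 10.56 = 11.56.
Rank 11 is 287 and rank 12 is 344.
Interpolate: 287 + 0.56·(344 − 287) = 287 + 0.56·57 = 318.92.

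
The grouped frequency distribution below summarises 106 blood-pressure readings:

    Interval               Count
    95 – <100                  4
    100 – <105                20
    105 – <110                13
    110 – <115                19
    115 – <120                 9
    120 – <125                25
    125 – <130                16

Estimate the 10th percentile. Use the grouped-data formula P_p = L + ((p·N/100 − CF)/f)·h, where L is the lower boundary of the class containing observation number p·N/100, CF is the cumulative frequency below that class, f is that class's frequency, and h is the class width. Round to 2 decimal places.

101.65

N = 106; target position k = 10/100 · 106 = 10.6.
Cumulative frequencies: 4, 24, 37, 56, 65, 90, 106.
Observation 10.6 falls in the class 100 – <105.
L = 100, CF = 4, f = 20, h = 5.
P10 = 100 + ((10.6 − 4)/20)·5 = 100 + 1.65 = 101.65.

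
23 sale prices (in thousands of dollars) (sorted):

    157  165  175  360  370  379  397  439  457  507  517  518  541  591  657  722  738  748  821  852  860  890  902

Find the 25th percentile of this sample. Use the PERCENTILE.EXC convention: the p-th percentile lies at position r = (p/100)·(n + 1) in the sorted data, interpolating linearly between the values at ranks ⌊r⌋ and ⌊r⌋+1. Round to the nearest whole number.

379

n = 23.
r = (25/100)·(23 + 1) = 6.
r is an integer, so P25 is the value at rank 6: 379.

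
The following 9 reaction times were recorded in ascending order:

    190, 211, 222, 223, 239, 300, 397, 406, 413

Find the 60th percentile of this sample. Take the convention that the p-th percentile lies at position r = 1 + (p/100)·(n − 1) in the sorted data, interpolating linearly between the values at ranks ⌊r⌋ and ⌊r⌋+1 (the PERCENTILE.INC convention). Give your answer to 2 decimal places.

n = 9.
r = 1 + (60/100)·(9 − 1) = 1 + 4.8 = 5.8.
Rank 5 is 239 and rank 6 is 300.
Interpolate: 239 + 0.8·(300 − 239) = 239 + 0.8·61 = 287.8.

287.80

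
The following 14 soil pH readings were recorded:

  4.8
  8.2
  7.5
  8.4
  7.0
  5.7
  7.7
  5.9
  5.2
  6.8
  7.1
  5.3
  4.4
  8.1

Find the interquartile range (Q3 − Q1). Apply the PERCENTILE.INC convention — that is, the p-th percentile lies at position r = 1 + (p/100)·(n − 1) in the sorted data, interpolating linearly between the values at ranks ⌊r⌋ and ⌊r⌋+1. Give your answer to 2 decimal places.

2.25

Sorted: 4.4, 4.8, 5.2, 5.3, 5.7, 5.9, 6.8, 7.0, 7.1, 7.5, 7.7, 8.1, 8.2, 8.4.
n = 14.
P25: r = 4.25; ranks 4–5 are 5.3, 5.7; interpolating gives 5.4.
P75: r = 10.75; ranks 10–11 are 7.5, 7.7; interpolating gives 7.65.
Difference: 7.65 − 5.4 = 2.25.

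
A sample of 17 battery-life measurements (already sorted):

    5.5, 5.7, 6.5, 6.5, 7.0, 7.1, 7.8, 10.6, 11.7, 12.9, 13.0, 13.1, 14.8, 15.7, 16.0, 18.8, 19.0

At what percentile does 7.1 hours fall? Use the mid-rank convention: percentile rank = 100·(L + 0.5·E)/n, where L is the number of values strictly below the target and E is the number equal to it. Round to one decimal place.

32.4

Count below 7.1: L = 5; count equal: E = 1; n = 17.
Percentile rank = 100·(5 + 0.5·1)/17 = 100·5.5/17 = 32.35.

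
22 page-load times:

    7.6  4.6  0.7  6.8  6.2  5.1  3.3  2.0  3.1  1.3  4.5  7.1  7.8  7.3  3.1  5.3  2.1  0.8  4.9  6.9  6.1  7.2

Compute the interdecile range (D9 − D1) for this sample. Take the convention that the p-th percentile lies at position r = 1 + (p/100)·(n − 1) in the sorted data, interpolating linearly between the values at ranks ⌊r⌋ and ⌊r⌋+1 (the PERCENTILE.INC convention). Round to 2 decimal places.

Sorted: 0.7, 0.8, 1.3, 2.0, 2.1, 3.1, 3.1, 3.3, 4.5, 4.6, 4.9, 5.1, 5.3, 6.1, 6.2, 6.8, 6.9, 7.1, 7.2, 7.3, 7.6, 7.8.
n = 22.
P10: r = 3.1; ranks 3–4 are 1.3, 2.0; interpolating gives 1.37.
P90: r = 19.9; ranks 19–20 are 7.2, 7.3; interpolating gives 7.29.
Difference: 7.29 − 1.37 = 5.92.

5.92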